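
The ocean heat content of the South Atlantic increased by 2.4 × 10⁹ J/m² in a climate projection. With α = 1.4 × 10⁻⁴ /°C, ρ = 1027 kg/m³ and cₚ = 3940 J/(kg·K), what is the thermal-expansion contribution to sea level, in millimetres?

about 83.0 mm

Δh = αQ/(ρcₚ) = 1.4×10⁻⁴ × 2.4×10⁹ / (1027 × 3940) ≈ 0.083037 m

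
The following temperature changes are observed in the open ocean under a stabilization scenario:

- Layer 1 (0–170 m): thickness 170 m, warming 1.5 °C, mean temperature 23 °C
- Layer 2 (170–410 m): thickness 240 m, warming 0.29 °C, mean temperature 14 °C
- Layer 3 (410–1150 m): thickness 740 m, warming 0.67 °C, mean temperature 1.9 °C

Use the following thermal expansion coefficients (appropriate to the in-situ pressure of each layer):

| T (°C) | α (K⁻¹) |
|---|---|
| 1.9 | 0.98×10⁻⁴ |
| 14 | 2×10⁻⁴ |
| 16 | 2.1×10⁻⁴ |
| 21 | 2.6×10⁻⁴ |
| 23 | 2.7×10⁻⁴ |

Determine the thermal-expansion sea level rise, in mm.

Layer 1 at 23 °C → α = 2.7×10⁻⁴ K⁻¹
Layer 2 at 14 °C → α = 2×10⁻⁴ K⁻¹
Layer 3 at 1.9 °C → α = 0.98×10⁻⁴ K⁻¹
0–170 m: 1.5 × 2.7×10⁻⁴ × 170 = 0.06885 m
0.29 × 2×10⁻⁴ × 240 = 0.01392 m
410–1150 m: 740 × 0.67 × 0.98×10⁻⁴ = 0.0485884 m
Δh = 0.06885 + 0.01392 + 0.0485884 = 0.1313584 m

130 mm of thermosteric rise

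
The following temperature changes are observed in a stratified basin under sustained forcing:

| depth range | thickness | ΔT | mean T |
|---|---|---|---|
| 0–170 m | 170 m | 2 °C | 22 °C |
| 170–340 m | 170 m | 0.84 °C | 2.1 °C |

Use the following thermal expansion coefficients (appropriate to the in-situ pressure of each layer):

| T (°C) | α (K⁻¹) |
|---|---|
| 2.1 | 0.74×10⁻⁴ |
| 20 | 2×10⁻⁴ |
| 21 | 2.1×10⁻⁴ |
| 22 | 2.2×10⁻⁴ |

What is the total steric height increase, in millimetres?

Layer 1 at 22 °C → α = 2.2×10⁻⁴ K⁻¹
Layer 2 at 2.1 °C → α = 0.74×10⁻⁴ K⁻¹
170 × 2.2×10⁻⁴ × 2 = 0.07480 m
0.74×10⁻⁴ × 170 × 0.84 = 0.0105672 m
Δh = 0.07480 + 0.0105672 = 0.0853672 m

Δh = 85 mm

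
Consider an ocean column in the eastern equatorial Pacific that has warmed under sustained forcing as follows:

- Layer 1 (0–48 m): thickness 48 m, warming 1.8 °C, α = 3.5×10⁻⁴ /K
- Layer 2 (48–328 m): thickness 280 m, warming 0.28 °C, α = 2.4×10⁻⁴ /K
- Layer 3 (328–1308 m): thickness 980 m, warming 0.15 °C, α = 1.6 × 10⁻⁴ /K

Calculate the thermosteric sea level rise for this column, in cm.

Δh ≈ 7.3 cm

0–48 m: 3.5×10⁻⁴ × 48 × 1.8 = 0.03024 m
0.28 × 2.4×10⁻⁴ × 280 = 0.018816 m
328–1308 m: 980 × 1.6×10⁻⁴ × 0.15 = 0.02352 m
Δh = 0.03024 + 0.018816 + 0.02352 = 0.072576 m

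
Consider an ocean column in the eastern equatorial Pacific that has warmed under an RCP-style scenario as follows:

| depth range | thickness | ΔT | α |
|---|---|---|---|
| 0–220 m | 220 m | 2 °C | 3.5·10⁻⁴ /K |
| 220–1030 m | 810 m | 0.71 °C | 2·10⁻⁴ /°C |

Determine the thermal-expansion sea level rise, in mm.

220 × 2 × 3.5×10⁻⁴ = 0.15400 m
220–1030 m: 2×10⁻⁴ × 0.71 × 810 = 0.11502 m
Δh = 0.15400 + 0.11502 = 0.26902 m

269 mm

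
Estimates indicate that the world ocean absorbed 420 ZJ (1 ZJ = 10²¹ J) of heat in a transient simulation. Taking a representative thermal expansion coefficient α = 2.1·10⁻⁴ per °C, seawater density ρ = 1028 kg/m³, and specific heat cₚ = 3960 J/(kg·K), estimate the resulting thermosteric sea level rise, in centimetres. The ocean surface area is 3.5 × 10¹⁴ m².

about 6.19 cm

Per unit area: Q = 420×10²¹ / (3.5×10¹⁴) = 1.2×10⁹ J/m²
Δh = αQ/(ρcₚ) = 2.1×10⁻⁴ × 1.2×10⁹ / (1028 × 3960) ≈ 0.061903 m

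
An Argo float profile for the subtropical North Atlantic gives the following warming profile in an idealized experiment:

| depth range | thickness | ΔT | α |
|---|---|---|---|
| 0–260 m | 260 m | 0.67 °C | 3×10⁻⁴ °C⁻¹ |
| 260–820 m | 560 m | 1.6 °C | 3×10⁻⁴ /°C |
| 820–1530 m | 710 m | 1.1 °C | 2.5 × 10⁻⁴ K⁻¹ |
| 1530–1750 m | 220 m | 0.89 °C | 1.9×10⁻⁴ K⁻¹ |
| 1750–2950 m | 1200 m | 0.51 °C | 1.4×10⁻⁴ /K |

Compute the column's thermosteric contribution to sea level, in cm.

Layer 1: 0.67 × 260 × 3×10⁻⁴ = 0.05226 m
260–820 m: 3×10⁻⁴ × 560 × 1.6 = 0.26880 m
710 × 1.1 × 2.5×10⁻⁴ = 0.19525 m
1530–1750 m: 220 × 0.89 × 1.9×10⁻⁴ = 0.037202 m
Layer 5: 1.4×10⁻⁴ × 0.51 × 1200 = 0.08568 m
Δh = 0.05226 + 0.26880 + 0.19525 + 0.037202 + 0.08568 = 0.639192 m ≈ 64 cm

64 cm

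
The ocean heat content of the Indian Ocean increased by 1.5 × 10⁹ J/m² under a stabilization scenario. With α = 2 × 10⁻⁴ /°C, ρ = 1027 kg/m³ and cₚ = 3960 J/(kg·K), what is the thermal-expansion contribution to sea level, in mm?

Δh = αQ/(ρcₚ) = 2×10⁻⁴ × 1.5×10⁹ / (1027 × 3960) ≈ 0.073766 m

about 73.8 mm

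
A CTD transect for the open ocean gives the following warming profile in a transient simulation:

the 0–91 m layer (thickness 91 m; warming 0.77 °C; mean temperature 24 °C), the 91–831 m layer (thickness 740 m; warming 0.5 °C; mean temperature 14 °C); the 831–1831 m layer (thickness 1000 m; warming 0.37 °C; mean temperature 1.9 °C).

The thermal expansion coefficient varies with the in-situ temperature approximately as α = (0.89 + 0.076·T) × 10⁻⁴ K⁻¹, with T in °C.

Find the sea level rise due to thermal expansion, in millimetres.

Layer 1: α = (0.89 + 0.076×24)×10⁻⁴ = 2.714×10⁻⁴ K⁻¹
Layer 2: α = (0.89 + 0.076×14)×10⁻⁴ = 1.954×10⁻⁴ K⁻¹
Layer 3: α = (0.89 + 0.076×1.9)×10⁻⁴ = 1.0344×10⁻⁴ K⁻¹
0–91 m: 0.77 × 91 × 2.714×10⁻⁴ = 0.019016998 m
0.5 × 740 × 1.954×10⁻⁴ = 0.072298 m
1.0344×10⁻⁴ × 0.37 × 1000 = 0.0382728 m
Δh = 0.019016998 + 0.072298 + 0.0382728 = 0.129587798 m ≈ 130 mm

Δh ≈ 130 mm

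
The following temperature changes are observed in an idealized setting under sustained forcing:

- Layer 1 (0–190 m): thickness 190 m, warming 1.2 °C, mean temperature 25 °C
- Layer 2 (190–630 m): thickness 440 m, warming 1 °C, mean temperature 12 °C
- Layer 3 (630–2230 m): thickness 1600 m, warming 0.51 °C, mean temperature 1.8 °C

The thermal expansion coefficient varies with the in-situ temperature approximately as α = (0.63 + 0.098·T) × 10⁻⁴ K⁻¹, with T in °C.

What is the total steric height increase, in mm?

Layer 1: α = (0.63 + 0.098×25)×10⁻⁴ = 3.08×10⁻⁴ K⁻¹
Layer 2: α = (0.63 + 0.098×12)×10⁻⁴ = 1.806×10⁻⁴ K⁻¹
Layer 3: α = (0.63 + 0.098×1.8)×10⁻⁴ = 0.8064×10⁻⁴ K⁻¹
Layer 1: 3.08×10⁻⁴ × 1.2 × 190 = 0.070224 m
Layer 2: 440 × 1 × 1.806×10⁻⁴ = 0.079464 m
Layer 3: 1600 × 0.8064×10⁻⁴ × 0.51 = 0.06580224 m
Δh = 0.070224 + 0.079464 + 0.06580224 = 0.21549024 m

about 215 mm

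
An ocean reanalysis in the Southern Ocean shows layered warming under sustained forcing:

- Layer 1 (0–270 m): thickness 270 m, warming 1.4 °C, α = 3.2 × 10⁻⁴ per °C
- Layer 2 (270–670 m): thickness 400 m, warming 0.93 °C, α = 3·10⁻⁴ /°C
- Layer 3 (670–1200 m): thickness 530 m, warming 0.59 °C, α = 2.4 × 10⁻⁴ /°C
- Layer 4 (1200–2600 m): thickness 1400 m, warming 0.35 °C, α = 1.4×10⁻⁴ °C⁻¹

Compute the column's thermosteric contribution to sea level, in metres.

1.4 × 3.2×10⁻⁴ × 270 = 0.12096 m
3×10⁻⁴ × 0.93 × 400 = 0.11160 m
530 × 0.59 × 2.4×10⁻⁴ = 0.075048 m
0.35 × 1400 × 1.4×10⁻⁴ = 0.06860 m
Δh = 0.12096 + 0.11160 + 0.075048 + 0.06860 = 0.376208 m ≈ 0.376 m

Δh ≈ 0.376 m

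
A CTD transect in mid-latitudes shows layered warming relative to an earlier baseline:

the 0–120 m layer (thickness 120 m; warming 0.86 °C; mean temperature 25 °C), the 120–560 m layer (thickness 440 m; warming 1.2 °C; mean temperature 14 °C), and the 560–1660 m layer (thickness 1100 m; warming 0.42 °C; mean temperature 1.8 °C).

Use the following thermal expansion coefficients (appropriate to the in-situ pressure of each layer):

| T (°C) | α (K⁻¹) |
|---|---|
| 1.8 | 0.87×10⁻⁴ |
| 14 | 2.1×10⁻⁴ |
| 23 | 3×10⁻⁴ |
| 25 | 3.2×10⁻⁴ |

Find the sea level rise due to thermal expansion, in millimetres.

Layer 1 at 25 °C → α = 3.2×10⁻⁴ K⁻¹
Layer 2 at 14 °C → α = 2.1×10⁻⁴ K⁻¹
Layer 3 at 1.8 °C → α = 0.87×10⁻⁴ K⁻¹
Layer 1: 120 × 0.86 × 3.2×10⁻⁴ = 0.033024 m
120–560 m: 440 × 2.1×10⁻⁴ × 1.2 = 0.11088 m
Layer 3: 0.87×10⁻⁴ × 1100 × 0.42 = 0.040194 m
Δh = 0.033024 + 0.11088 + 0.040194 = 0.184098 m ≈ 184 mm

Δh = 184 mm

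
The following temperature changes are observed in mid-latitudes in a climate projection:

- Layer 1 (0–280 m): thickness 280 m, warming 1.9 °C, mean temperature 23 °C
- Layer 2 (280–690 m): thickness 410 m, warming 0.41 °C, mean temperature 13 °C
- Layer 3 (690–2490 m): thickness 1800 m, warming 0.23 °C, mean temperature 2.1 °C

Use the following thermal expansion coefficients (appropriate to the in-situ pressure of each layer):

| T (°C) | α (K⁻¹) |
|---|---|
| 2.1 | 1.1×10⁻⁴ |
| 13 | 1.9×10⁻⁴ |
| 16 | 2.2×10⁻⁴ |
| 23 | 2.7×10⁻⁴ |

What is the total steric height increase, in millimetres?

about 220 mm

Layer 1 at 23 °C → α = 2.7×10⁻⁴ K⁻¹
Layer 2 at 13 °C → α = 1.9×10⁻⁴ K⁻¹
Layer 3 at 2.1 °C → α = 1.1×10⁻⁴ K⁻¹
0–280 m: 280 × 2.7×10⁻⁴ × 1.9 = 0.14364 m
280–690 m: 0.41 × 410 × 1.9×10⁻⁴ = 0.031939 m
Layer 3: 1800 × 1.1×10⁻⁴ × 0.23 = 0.04554 m
Δh = 0.14364 + 0.031939 + 0.04554 = 0.221119 m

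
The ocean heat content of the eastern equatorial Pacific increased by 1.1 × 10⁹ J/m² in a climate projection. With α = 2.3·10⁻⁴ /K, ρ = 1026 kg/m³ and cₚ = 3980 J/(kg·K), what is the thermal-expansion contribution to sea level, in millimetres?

Δh = αQ/(ρcₚ) = 2.3×10⁻⁴ × 1.1×10⁹ / (1026 × 3980) ≈ 0.061957 m

62.0 mm of thermosteric rise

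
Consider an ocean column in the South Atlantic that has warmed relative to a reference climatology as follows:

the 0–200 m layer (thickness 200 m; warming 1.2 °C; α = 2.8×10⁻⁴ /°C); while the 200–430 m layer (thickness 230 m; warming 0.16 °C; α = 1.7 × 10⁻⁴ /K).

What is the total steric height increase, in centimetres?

Δh = 7.35 cm

0–200 m: 1.2 × 200 × 2.8×10⁻⁴ = 0.06720 m
0.16 × 1.7×10⁻⁴ × 230 = 0.006256 m
Δh = 0.06720 + 0.006256 = 0.073456 m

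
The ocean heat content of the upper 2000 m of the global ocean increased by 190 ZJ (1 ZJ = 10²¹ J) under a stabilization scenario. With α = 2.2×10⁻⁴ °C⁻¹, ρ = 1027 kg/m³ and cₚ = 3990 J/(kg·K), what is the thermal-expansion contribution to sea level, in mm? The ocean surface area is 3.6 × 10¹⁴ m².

Per unit area: Q = 190×10²¹ / (3.6×10¹⁴) ≈ 5.278×10⁸ J/m²
Δh = αQ/(ρcₚ) = 2.2×10⁻⁴ × 5.278×10⁸ / (1027 × 3990) ≈ 0.028337 m

about 28 mm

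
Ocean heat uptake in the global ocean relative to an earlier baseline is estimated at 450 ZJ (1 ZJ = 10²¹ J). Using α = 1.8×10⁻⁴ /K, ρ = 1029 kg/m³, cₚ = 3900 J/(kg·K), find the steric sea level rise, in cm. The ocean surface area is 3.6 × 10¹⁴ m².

5.6 cm

Per unit area: Q = 450×10²¹ / (3.6×10¹⁴) = 1.25×10⁹ J/m²
Δh = αQ/(ρcₚ) = 1.8×10⁻⁴ × 1.25×10⁹ / (1029 × 3900) ≈ 0.056066 m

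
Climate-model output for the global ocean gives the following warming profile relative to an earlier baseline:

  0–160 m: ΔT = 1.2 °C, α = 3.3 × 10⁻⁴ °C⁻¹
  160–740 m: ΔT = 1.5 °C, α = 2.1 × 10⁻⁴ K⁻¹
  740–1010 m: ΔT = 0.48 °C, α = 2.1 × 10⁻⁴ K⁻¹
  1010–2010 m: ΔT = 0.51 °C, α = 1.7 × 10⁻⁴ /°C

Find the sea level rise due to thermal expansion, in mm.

about 360 mm

0–160 m: 160 × 1.2 × 3.3×10⁻⁴ = 0.06336 m
Layer 2: 2.1×10⁻⁴ × 580 × 1.5 = 0.18270 m
740–1010 m: 270 × 0.48 × 2.1×10⁻⁴ = 0.027216 m
1000 × 0.51 × 1.7×10⁻⁴ = 0.08670 m
Δh = 0.06336 + 0.18270 + 0.027216 + 0.08670 = 0.359976 m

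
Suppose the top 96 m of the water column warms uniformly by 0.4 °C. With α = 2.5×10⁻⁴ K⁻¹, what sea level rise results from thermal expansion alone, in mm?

about 9.60 mm

Δh = αΔT·H = 2.5×10⁻⁴ × 0.4 × 96 = 0.00960 m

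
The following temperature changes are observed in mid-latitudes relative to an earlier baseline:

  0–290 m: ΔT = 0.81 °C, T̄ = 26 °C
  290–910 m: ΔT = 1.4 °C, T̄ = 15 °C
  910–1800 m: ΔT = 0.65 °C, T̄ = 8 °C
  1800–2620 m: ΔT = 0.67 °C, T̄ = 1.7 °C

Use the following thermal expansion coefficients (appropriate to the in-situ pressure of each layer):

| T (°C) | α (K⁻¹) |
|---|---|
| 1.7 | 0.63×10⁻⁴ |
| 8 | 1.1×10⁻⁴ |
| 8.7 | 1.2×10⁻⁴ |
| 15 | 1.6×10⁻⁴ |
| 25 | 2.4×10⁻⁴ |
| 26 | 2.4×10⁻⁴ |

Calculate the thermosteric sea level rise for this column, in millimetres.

Δh = 294 mm

Layer 1 at 26 °C → α = 2.4×10⁻⁴ K⁻¹
Layer 2 at 15 °C → α = 1.6×10⁻⁴ K⁻¹
Layer 3 at 8 °C → α = 1.1×10⁻⁴ K⁻¹
Layer 4 at 1.7 °C → α = 0.63×10⁻⁴ K⁻¹
Layer 1: 290 × 0.81 × 2.4×10⁻⁴ = 0.056376 m
290–910 m: 620 × 1.4 × 1.6×10⁻⁴ = 0.13888 m
Layer 3: 890 × 1.1×10⁻⁴ × 0.65 = 0.063635 m
1800–2620 m: 0.63×10⁻⁴ × 0.67 × 820 = 0.0346122 m
Δh = 0.056376 + 0.13888 + 0.063635 + 0.0346122 = 0.2935032 m ≈ 294 mm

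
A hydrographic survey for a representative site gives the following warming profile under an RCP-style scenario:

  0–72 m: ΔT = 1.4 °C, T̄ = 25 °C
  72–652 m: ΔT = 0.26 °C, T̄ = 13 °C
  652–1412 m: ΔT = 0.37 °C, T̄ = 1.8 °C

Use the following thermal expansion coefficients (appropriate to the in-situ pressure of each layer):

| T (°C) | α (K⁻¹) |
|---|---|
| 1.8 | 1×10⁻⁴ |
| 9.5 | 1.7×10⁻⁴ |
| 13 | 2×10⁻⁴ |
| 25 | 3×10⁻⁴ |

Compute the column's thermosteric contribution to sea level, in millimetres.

about 88.5 mm

Layer 1 at 25 °C → α = 3×10⁻⁴ K⁻¹
Layer 2 at 13 °C → α = 2×10⁻⁴ K⁻¹
Layer 3 at 1.8 °C → α = 1×10⁻⁴ K⁻¹
1.4 × 3×10⁻⁴ × 72 = 0.03024 m
580 × 0.26 × 2×10⁻⁴ = 0.03016 m
Layer 3: 0.37 × 1×10⁻⁴ × 760 = 0.02812 m
Δh = 0.03024 + 0.03016 + 0.02812 = 0.08852 m ≈ 88.5 mm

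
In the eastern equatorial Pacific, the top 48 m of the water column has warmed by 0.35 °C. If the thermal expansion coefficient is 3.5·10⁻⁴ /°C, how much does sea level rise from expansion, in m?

Δh = αΔT·H = 3.5×10⁻⁴ × 0.35 × 48 = 0.00588 m

Δh = 0.00588 m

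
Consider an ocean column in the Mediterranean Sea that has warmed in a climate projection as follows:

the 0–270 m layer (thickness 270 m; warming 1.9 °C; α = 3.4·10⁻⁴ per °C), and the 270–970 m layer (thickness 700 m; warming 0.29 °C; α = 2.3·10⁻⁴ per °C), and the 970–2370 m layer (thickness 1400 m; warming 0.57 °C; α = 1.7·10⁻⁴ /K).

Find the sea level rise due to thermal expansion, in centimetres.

3.4×10⁻⁴ × 270 × 1.9 = 0.17442 m
Layer 2: 0.29 × 700 × 2.3×10⁻⁴ = 0.04669 m
Layer 3: 0.57 × 1.7×10⁻⁴ × 1400 = 0.13566 m
Δh = 0.17442 + 0.04669 + 0.13566 = 0.35677 m

35.7 cm of thermosteric rise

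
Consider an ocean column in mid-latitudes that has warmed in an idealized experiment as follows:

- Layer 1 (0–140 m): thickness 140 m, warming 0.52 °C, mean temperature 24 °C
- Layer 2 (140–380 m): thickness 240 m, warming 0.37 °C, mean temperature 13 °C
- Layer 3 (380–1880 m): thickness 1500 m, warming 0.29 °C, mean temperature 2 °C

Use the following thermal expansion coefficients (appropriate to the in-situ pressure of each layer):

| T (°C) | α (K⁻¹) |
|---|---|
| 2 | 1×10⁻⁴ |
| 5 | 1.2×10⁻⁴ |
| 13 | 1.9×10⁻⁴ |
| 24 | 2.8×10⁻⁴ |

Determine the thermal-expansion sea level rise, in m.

Layer 1 at 24 °C → α = 2.8×10⁻⁴ K⁻¹
Layer 2 at 13 °C → α = 1.9×10⁻⁴ K⁻¹
Layer 3 at 2 °C → α = 1×10⁻⁴ K⁻¹
2.8×10⁻⁴ × 140 × 0.52 = 0.020384 m
Layer 2: 0.37 × 240 × 1.9×10⁻⁴ = 0.016872 m
1500 × 0.29 × 1×10⁻⁴ = 0.04350 m
Δh = 0.020384 + 0.016872 + 0.04350 = 0.080756 m ≈ 0.0808 m

Δh ≈ 0.0808 m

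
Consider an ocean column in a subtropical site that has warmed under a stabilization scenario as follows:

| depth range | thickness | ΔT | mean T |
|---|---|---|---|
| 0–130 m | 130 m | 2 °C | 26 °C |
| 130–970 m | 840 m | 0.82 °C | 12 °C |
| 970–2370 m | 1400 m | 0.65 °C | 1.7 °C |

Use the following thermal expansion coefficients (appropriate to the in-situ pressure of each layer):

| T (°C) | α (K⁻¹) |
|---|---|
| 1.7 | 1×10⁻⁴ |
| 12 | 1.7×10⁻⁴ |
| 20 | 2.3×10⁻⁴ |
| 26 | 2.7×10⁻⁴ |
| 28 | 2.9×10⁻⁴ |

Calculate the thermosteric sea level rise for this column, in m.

Layer 1 at 26 °C → α = 2.7×10⁻⁴ K⁻¹
Layer 2 at 12 °C → α = 1.7×10⁻⁴ K⁻¹
Layer 3 at 1.7 °C → α = 1×10⁻⁴ K⁻¹
Layer 1: 2.7×10⁻⁴ × 2 × 130 = 0.07020 m
130–970 m: 840 × 0.82 × 1.7×10⁻⁴ = 0.117096 m
Layer 3: 1×10⁻⁴ × 1400 × 0.65 = 0.09100 m
Δh = 0.07020 + 0.117096 + 0.09100 = 0.278296 m ≈ 0.278 m

about 0.278 m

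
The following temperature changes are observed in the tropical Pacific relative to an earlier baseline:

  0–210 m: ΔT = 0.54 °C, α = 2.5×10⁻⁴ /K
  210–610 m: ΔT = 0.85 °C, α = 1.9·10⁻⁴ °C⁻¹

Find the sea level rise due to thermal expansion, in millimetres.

Δh = 93.0 mm

2.5×10⁻⁴ × 210 × 0.54 = 0.02835 m
Layer 2: 1.9×10⁻⁴ × 400 × 0.85 = 0.06460 m
Δh = 0.02835 + 0.06460 = 0.09295 m ≈ 93.0 mm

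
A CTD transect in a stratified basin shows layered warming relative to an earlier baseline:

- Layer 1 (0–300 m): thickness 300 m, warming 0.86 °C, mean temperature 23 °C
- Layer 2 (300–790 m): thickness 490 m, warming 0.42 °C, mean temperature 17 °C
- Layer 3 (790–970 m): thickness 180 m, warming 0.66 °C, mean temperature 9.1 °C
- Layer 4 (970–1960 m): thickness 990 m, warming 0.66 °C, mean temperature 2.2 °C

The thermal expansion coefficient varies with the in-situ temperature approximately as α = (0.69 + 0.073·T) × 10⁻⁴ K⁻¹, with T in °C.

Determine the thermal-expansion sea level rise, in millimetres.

173 mm of thermosteric rise

Layer 1: α = (0.69 + 0.073×23)×10⁻⁴ = 2.369×10⁻⁴ K⁻¹
Layer 2: α = (0.69 + 0.073×17)×10⁻⁴ = 1.931×10⁻⁴ K⁻¹
Layer 3: α = (0.69 + 0.073×9.1)×10⁻⁴ = 1.3543×10⁻⁴ K⁻¹
Layer 4: α = (0.69 + 0.073×2.2)×10⁻⁴ = 0.8506×10⁻⁴ K⁻¹
300 × 0.86 × 2.369×10⁻⁴ = 0.0611202 m
0.42 × 490 × 1.931×10⁻⁴ = 0.03973998 m
180 × 1.3543×10⁻⁴ × 0.66 = 0.016089084 m
Layer 4: 990 × 0.8506×10⁻⁴ × 0.66 = 0.055578204 m
Δh = 0.0611202 + 0.03973998 + 0.016089084 + 0.055578204 = 0.172527468 m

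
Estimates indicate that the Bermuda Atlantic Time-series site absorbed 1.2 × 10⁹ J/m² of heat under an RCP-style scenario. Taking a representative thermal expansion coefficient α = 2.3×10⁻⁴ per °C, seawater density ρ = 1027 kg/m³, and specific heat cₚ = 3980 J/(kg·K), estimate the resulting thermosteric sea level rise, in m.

0.068 m of thermosteric rise

Δh = αQ/(ρcₚ) = 2.3×10⁻⁴ × 1.2×10⁹ / (1027 × 3980) ≈ 0.067524 m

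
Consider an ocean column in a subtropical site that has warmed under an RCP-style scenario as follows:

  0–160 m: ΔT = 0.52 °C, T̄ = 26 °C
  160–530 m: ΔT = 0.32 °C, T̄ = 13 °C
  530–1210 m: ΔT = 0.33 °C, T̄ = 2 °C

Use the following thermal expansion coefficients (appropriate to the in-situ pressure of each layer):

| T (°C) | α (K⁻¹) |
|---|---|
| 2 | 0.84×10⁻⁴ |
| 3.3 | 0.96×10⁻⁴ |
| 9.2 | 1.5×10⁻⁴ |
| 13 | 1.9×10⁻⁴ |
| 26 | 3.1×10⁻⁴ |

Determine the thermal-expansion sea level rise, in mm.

67.1 mm of thermosteric rise

Layer 1 at 26 °C → α = 3.1×10⁻⁴ K⁻¹
Layer 2 at 13 °C → α = 1.9×10⁻⁴ K⁻¹
Layer 3 at 2 °C → α = 0.84×10⁻⁴ K⁻¹
3.1×10⁻⁴ × 0.52 × 160 = 0.025792 m
160–530 m: 0.32 × 1.9×10⁻⁴ × 370 = 0.022496 m
0.33 × 0.84×10⁻⁴ × 680 = 0.0188496 m
Δh = 0.025792 + 0.022496 + 0.0188496 = 0.0671376 m ≈ 67.1 mm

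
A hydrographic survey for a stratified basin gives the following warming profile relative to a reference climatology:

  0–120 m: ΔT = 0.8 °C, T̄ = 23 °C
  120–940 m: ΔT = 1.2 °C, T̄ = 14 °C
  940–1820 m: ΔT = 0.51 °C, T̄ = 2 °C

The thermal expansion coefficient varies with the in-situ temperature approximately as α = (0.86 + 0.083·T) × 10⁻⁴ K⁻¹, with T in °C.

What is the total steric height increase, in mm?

272 mm of thermosteric rise

Layer 1: α = (0.86 + 0.083×23)×10⁻⁴ = 2.769×10⁻⁴ K⁻¹
Layer 2: α = (0.86 + 0.083×14)×10⁻⁴ = 2.022×10⁻⁴ K⁻¹
Layer 3: α = (0.86 + 0.083×2)×10⁻⁴ = 1.026×10⁻⁴ K⁻¹
Layer 1: 0.8 × 120 × 2.769×10⁻⁴ = 0.0265824 m
120–940 m: 820 × 1.2 × 2.022×10⁻⁴ = 0.1989648 m
1.026×10⁻⁴ × 0.51 × 880 = 0.04604688 m
Δh = 0.0265824 + 0.1989648 + 0.04604688 = 0.27159408 m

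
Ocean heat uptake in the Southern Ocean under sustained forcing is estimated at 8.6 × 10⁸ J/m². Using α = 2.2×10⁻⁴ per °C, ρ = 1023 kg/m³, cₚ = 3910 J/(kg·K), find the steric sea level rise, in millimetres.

about 47 mm

Δh = αQ/(ρcₚ) = 2.2×10⁻⁴ × 8.6×10⁸ / (1023 × 3910) ≈ 0.047301 m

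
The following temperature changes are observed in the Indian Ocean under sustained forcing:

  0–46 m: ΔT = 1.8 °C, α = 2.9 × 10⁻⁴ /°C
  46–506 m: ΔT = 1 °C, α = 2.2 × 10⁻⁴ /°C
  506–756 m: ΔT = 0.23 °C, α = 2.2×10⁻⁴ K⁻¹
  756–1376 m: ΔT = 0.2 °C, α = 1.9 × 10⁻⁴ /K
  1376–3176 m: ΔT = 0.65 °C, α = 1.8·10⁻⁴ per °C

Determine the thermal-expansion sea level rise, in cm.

Δh = 37 cm

0–46 m: 46 × 2.9×10⁻⁴ × 1.8 = 0.024012 m
46–506 m: 1 × 460 × 2.2×10⁻⁴ = 0.10120 m
506–756 m: 250 × 2.2×10⁻⁴ × 0.23 = 0.01265 m
Layer 4: 1.9×10⁻⁴ × 0.2 × 620 = 0.02356 m
Layer 5: 1800 × 0.65 × 1.8×10⁻⁴ = 0.21060 m
Δh = 0.024012 + 0.10120 + 0.01265 + 0.02356 + 0.21060 = 0.372022 m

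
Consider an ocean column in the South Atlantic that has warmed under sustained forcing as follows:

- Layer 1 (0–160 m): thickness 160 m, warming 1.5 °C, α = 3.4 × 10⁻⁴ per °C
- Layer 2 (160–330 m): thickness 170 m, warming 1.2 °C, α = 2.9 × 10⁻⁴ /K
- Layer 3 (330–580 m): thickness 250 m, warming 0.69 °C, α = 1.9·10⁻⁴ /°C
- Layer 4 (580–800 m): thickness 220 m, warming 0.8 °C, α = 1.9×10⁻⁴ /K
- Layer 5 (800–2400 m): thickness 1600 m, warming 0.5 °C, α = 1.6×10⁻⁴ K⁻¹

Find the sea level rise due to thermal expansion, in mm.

1.5 × 3.4×10⁻⁴ × 160 = 0.08160 m
1.2 × 170 × 2.9×10⁻⁴ = 0.05916 m
330–580 m: 250 × 0.69 × 1.9×10⁻⁴ = 0.032775 m
Layer 4: 220 × 0.8 × 1.9×10⁻⁴ = 0.03344 m
Layer 5: 1600 × 1.6×10⁻⁴ × 0.5 = 0.12800 m
Δh = 0.08160 + 0.05916 + 0.032775 + 0.03344 + 0.12800 = 0.334975 m ≈ 330 mm

330 mm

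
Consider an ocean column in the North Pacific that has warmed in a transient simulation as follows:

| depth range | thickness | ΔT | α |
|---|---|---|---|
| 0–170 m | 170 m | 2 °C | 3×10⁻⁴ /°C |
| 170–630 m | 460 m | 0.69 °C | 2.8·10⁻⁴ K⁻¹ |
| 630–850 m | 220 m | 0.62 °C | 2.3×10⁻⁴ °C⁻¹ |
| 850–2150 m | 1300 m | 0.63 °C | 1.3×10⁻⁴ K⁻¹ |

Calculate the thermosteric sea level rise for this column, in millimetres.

0–170 m: 3×10⁻⁴ × 2 × 170 = 0.10200 m
Layer 2: 2.8×10⁻⁴ × 460 × 0.69 = 0.088872 m
2.3×10⁻⁴ × 0.62 × 220 = 0.031372 m
1300 × 1.3×10⁻⁴ × 0.63 = 0.10647 m
Δh = 0.10200 + 0.088872 + 0.031372 + 0.10647 = 0.328714 m ≈ 329 mm

329 mm of thermosteric rise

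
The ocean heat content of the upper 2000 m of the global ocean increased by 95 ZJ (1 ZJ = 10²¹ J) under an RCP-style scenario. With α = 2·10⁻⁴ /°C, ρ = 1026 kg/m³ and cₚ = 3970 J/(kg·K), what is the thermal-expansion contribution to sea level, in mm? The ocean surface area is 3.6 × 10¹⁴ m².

Per unit area: Q = 95×10²¹ / (3.6×10¹⁴) ≈ 2.639×10⁸ J/m²
Δh = αQ/(ρcₚ) = 2×10⁻⁴ × 2.639×10⁸ / (1026 × 3970) ≈ 0.012958 m

about 13.0 mm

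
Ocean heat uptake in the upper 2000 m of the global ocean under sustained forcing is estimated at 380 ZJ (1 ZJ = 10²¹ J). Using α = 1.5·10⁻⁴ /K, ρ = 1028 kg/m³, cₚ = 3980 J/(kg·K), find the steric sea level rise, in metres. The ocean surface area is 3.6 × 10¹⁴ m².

Per unit area: Q = 380×10²¹ / (3.6×10¹⁴) ≈ 1.056×10⁹ J/m²
Δh = αQ/(ρcₚ) = 1.5×10⁻⁴ × 1.056×10⁹ / (1028 × 3980) ≈ 0.038715 m

0.0387 m of thermosteric rise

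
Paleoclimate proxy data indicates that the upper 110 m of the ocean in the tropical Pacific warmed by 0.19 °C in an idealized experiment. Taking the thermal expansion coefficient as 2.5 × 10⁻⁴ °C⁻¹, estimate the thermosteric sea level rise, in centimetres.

about 0.523 cm

Δh = αΔT·H = 2.5×10⁻⁴ × 0.19 × 110 = 0.005225 m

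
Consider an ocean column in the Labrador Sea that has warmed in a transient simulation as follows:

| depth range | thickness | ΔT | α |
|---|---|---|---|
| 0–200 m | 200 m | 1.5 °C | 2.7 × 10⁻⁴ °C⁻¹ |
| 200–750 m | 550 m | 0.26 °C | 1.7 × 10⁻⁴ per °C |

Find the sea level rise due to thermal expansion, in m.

Layer 1: 2.7×10⁻⁴ × 1.5 × 200 = 0.08100 m
1.7×10⁻⁴ × 550 × 0.26 = 0.02431 m
Δh = 0.08100 + 0.02431 = 0.10531 m

Δh = 0.105 m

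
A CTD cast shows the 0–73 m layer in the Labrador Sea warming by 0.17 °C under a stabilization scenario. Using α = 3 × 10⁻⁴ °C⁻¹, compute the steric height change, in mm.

Δh = αΔT·H = 3×10⁻⁴ × 0.17 × 73 = 0.003723 m

Δh ≈ 3.72 mm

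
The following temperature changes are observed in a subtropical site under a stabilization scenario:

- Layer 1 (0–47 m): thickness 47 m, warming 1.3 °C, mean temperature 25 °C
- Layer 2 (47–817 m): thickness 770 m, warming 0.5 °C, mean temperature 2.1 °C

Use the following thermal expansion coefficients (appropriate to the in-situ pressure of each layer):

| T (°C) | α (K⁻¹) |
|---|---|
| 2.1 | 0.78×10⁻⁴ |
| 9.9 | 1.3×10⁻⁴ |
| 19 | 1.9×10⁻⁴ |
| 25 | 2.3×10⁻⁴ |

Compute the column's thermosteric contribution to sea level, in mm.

44 mm of thermosteric rise

Layer 1 at 25 °C → α = 2.3×10⁻⁴ K⁻¹
Layer 2 at 2.1 °C → α = 0.78×10⁻⁴ K⁻¹
47 × 1.3 × 2.3×10⁻⁴ = 0.014053 m
0.78×10⁻⁴ × 0.5 × 770 = 0.03003 m
Δh = 0.014053 + 0.03003 = 0.044083 m ≈ 44 mm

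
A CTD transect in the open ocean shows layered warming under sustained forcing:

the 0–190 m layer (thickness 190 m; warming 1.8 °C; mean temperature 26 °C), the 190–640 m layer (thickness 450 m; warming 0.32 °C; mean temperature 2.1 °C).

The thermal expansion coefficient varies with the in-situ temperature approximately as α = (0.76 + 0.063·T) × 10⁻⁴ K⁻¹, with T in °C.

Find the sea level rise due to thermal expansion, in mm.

95 mm of thermosteric rise

Layer 1: α = (0.76 + 0.063×26)×10⁻⁴ = 2.398×10⁻⁴ K⁻¹
Layer 2: α = (0.76 + 0.063×2.1)×10⁻⁴ = 0.8923×10⁻⁴ K⁻¹
Layer 1: 190 × 2.398×10⁻⁴ × 1.8 = 0.0820116 m
190–640 m: 0.32 × 0.8923×10⁻⁴ × 450 = 0.01284912 m
Δh = 0.0820116 + 0.01284912 = 0.09486072 m ≈ 95 mm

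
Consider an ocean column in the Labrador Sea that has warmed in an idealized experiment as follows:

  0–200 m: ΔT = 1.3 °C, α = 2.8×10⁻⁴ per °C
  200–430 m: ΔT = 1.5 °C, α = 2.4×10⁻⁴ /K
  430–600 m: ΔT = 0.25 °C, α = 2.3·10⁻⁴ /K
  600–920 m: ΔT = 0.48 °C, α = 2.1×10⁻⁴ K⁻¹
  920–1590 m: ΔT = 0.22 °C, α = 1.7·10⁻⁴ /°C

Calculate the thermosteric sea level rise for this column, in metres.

Δh ≈ 0.223 m

2.8×10⁻⁴ × 200 × 1.3 = 0.07280 m
230 × 1.5 × 2.4×10⁻⁴ = 0.08280 m
170 × 0.25 × 2.3×10⁻⁴ = 0.009775 m
320 × 2.1×10⁻⁴ × 0.48 = 0.032256 m
0.22 × 670 × 1.7×10⁻⁴ = 0.025058 m
Δh = 0.07280 + 0.08280 + 0.009775 + 0.032256 + 0.025058 = 0.222689 m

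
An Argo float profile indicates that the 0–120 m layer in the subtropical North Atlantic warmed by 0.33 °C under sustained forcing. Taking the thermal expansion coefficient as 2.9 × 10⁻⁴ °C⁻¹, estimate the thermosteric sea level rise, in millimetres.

Δh = αΔT·H = 2.9×10⁻⁴ × 0.33 × 120 = 0.011484 m

about 11.5 mm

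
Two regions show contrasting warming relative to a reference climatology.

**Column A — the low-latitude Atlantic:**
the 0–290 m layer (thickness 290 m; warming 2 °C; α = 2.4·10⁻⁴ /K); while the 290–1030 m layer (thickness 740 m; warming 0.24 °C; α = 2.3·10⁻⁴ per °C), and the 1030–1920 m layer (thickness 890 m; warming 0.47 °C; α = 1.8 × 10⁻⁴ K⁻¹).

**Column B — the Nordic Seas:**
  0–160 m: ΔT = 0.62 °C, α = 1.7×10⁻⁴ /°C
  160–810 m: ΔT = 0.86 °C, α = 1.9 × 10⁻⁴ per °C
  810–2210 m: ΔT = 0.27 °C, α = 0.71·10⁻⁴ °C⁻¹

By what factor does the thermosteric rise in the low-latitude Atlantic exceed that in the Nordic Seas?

a factor of 1.70

A 2.4×10⁻⁴ × 2 × 290 = 0.13920 m
A 290–1030 m: 740 × 2.3×10⁻⁴ × 0.24 = 0.040848 m
A 0.47 × 1.8×10⁻⁴ × 890 = 0.075294 m
A total: 0.255342 m
B 0–160 m: 1.7×10⁻⁴ × 160 × 0.62 = 0.016864 m
B Layer 2: 1.9×10⁻⁴ × 0.86 × 650 = 0.10621 m
B 810–2210 m: 1400 × 0.71×10⁻⁴ × 0.27 = 0.026838 m
B total: 0.149912 m
Ratio: 0.255342 / 0.149912 ≈ 1.703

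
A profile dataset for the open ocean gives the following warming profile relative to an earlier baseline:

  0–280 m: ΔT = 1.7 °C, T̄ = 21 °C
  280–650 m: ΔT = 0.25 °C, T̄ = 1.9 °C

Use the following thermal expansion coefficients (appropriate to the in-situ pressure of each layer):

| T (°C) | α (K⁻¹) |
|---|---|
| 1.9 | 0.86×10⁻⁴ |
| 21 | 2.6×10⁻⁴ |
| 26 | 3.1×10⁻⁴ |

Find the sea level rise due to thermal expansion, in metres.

Δh ≈ 0.132 m

Layer 1 at 21 °C → α = 2.6×10⁻⁴ K⁻¹
Layer 2 at 1.9 °C → α = 0.86×10⁻⁴ K⁻¹
280 × 1.7 × 2.6×10⁻⁴ = 0.12376 m
280–650 m: 370 × 0.25 × 0.86×10⁻⁴ = 0.007955 m
Δh = 0.12376 + 0.007955 = 0.131715 m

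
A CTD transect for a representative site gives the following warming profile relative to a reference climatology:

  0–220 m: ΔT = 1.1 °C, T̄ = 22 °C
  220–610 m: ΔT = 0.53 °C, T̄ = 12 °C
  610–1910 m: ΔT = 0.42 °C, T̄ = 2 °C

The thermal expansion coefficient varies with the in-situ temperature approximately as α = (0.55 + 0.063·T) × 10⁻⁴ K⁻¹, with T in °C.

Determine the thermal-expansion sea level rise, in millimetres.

Layer 1: α = (0.55 + 0.063×22)×10⁻⁴ = 1.936×10⁻⁴ K⁻¹
Layer 2: α = (0.55 + 0.063×12)×10⁻⁴ = 1.306×10⁻⁴ K⁻¹
Layer 3: α = (0.55 + 0.063×2)×10⁻⁴ = 0.676×10⁻⁴ K⁻¹
0–220 m: 220 × 1.1 × 1.936×10⁻⁴ = 0.0468512 m
220–610 m: 1.306×10⁻⁴ × 390 × 0.53 = 0.02699502 m
Layer 3: 0.676×10⁻⁴ × 1300 × 0.42 = 0.0369096 m
Δh = 0.0468512 + 0.02699502 + 0.0369096 = 0.11075582 m ≈ 111 mm

about 111 mm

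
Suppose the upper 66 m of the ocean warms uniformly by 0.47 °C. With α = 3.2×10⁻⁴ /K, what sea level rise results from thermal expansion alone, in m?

Δh = αΔT·H = 3.2×10⁻⁴ × 0.47 × 66 = 0.0099264 m

Δh ≈ 0.00993 m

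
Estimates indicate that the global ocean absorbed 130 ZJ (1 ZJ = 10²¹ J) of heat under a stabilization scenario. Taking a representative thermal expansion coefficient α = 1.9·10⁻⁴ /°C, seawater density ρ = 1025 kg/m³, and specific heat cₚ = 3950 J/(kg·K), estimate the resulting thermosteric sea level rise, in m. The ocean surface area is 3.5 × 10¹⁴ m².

Per unit area: Q = 130×10²¹ / (3.5×10¹⁴) ≈ 3.714×10⁸ J/m²
Δh = αQ/(ρcₚ) = 1.9×10⁻⁴ × 3.714×10⁸ / (1025 × 3950) ≈ 0.017429 m

about 0.0174 m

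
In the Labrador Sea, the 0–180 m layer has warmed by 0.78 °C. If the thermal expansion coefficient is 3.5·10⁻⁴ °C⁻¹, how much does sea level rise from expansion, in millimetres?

49.1 mm

Δh = αΔT·H = 3.5×10⁻⁴ × 0.78 × 180 = 0.04914 m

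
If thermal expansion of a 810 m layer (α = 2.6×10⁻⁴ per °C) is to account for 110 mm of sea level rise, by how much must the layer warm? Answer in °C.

ΔT = Δh/(αH) = 0.11 / (2.6×10⁻⁴ × 810) ≈ 0.5223 °C

about 0.522 °C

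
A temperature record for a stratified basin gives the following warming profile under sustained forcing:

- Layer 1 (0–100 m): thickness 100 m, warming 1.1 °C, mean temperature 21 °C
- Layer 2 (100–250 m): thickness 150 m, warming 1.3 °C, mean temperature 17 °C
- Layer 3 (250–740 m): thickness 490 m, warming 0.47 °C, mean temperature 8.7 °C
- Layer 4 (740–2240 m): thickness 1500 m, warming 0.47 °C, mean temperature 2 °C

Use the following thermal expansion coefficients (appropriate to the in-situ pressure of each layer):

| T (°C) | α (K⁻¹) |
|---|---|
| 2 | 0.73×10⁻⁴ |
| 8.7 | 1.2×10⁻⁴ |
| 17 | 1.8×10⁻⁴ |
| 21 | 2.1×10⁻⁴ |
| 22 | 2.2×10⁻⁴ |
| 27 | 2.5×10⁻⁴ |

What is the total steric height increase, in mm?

about 137 mm

Layer 1 at 21 °C → α = 2.1×10⁻⁴ K⁻¹
Layer 2 at 17 °C → α = 1.8×10⁻⁴ K⁻¹
Layer 3 at 8.7 °C → α = 1.2×10⁻⁴ K⁻¹
Layer 4 at 2 °C → α = 0.73×10⁻⁴ K⁻¹
0–100 m: 100 × 2.1×10⁻⁴ × 1.1 = 0.02310 m
1.3 × 150 × 1.8×10⁻⁴ = 0.03510 m
250–740 m: 490 × 1.2×10⁻⁴ × 0.47 = 0.027636 m
740–2240 m: 0.73×10⁻⁴ × 1500 × 0.47 = 0.051465 m
Δh = 0.02310 + 0.03510 + 0.027636 + 0.051465 = 0.137301 m ≈ 137 mm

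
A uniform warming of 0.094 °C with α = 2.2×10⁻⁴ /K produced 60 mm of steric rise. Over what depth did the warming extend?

about 2900 m

H = Δh/(αΔT) = 0.06 / (2.2×10⁻⁴ × 0.094) ≈ 2901 m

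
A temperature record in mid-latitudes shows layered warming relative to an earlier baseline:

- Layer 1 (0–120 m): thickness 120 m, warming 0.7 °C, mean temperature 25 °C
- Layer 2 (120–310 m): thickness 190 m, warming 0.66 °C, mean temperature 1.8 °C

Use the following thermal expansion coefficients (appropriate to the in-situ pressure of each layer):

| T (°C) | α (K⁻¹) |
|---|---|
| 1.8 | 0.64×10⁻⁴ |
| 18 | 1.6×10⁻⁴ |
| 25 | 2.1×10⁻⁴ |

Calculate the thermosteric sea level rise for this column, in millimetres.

25.7 mm of thermosteric rise

Layer 1 at 25 °C → α = 2.1×10⁻⁴ K⁻¹
Layer 2 at 1.8 °C → α = 0.64×10⁻⁴ K⁻¹
Layer 1: 2.1×10⁻⁴ × 0.7 × 120 = 0.01764 m
Layer 2: 0.66 × 190 × 0.64×10⁻⁴ = 0.0080256 m
Δh = 0.01764 + 0.0080256 = 0.0256656 m ≈ 25.7 mm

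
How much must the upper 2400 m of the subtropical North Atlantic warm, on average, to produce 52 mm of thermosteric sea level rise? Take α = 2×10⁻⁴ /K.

ΔT = Δh/(αH) = 0.052 / (2×10⁻⁴ × 2400) ≈ 0.1083 K

about 0.11 K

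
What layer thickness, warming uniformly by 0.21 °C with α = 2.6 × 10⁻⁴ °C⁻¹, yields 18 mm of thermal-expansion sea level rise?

H = Δh/(αΔT) = 0.018 / (2.6×10⁻⁴ × 0.21) ≈ 329.7 m

about 330 m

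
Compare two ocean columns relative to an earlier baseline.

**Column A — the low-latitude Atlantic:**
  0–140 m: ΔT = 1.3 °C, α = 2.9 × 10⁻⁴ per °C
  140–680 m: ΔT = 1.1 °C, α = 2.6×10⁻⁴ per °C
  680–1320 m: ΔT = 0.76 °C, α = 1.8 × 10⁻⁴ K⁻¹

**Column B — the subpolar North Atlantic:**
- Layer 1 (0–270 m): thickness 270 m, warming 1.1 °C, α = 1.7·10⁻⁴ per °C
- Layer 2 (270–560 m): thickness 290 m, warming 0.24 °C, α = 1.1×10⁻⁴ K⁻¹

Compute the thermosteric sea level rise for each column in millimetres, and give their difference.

A: 295 mm; B: 58.1 mm; difference 237 mm

A 2.9×10⁻⁴ × 140 × 1.3 = 0.05278 m
A 2.6×10⁻⁴ × 540 × 1.1 = 0.15444 m
A Layer 3: 0.76 × 1.8×10⁻⁴ × 640 = 0.087552 m
A total: 0.294772 m
B 0–270 m: 1.1 × 270 × 1.7×10⁻⁴ = 0.05049 m
B 1.1×10⁻⁴ × 0.24 × 290 = 0.007656 m
B total: 0.058146 m
Difference: 0.294772 − 0.058146 = 0.236626 m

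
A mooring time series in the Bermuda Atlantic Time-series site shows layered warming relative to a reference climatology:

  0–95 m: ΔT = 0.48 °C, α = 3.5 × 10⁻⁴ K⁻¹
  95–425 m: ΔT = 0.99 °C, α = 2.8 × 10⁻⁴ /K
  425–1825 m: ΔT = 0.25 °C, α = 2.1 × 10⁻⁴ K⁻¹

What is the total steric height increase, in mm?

181 mm

0.48 × 3.5×10⁻⁴ × 95 = 0.01596 m
95–425 m: 2.8×10⁻⁴ × 330 × 0.99 = 0.091476 m
425–1825 m: 0.25 × 1400 × 2.1×10⁻⁴ = 0.07350 m
Δh = 0.01596 + 0.091476 + 0.07350 = 0.180936 m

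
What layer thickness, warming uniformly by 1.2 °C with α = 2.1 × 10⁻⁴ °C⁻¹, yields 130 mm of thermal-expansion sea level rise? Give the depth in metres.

H ≈ 520 m

H = Δh/(αΔT) = 0.13 / (2.1×10⁻⁴ × 1.2) ≈ 515.9 m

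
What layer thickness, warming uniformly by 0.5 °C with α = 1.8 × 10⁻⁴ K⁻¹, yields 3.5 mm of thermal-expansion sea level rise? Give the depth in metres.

H = Δh/(αΔT) = 0.0035 / (1.8×10⁻⁴ × 0.5) ≈ 38.89 m

H ≈ 38.9 m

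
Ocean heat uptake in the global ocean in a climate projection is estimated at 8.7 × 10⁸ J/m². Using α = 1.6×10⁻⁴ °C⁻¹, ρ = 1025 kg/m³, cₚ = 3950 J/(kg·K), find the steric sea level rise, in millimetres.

Δh = αQ/(ρcₚ) = 1.6×10⁻⁴ × 8.7×10⁸ / (1025 × 3950) ≈ 0.034381 m

Δh ≈ 34 mm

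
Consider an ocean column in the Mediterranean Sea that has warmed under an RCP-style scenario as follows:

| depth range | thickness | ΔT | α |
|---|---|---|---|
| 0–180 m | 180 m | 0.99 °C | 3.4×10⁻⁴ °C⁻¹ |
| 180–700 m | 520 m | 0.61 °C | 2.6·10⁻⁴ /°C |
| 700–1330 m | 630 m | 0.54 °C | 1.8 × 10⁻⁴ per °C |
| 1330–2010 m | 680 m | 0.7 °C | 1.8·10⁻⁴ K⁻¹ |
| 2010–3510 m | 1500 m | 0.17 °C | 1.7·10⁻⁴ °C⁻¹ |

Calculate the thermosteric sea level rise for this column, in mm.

3.4×10⁻⁴ × 180 × 0.99 = 0.060588 m
520 × 2.6×10⁻⁴ × 0.61 = 0.082472 m
1.8×10⁻⁴ × 0.54 × 630 = 0.061236 m
1330–2010 m: 680 × 1.8×10⁻⁴ × 0.7 = 0.08568 m
2010–3510 m: 0.17 × 1.7×10⁻⁴ × 1500 = 0.04335 m
Δh = 0.060588 + 0.082472 + 0.061236 + 0.08568 + 0.04335 = 0.333326 m

330 mm of thermosteric rise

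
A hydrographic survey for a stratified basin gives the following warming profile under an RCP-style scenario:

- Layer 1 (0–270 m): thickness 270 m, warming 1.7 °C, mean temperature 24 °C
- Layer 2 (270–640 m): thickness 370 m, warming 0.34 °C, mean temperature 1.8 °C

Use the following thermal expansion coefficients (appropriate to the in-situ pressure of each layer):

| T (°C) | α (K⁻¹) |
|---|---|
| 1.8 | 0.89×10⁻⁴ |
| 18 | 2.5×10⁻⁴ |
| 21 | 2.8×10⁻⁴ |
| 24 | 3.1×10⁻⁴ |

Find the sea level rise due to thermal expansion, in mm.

Layer 1 at 24 °C → α = 3.1×10⁻⁴ K⁻¹
Layer 2 at 1.8 °C → α = 0.89×10⁻⁴ K⁻¹
Layer 1: 3.1×10⁻⁴ × 270 × 1.7 = 0.14229 m
0.34 × 0.89×10⁻⁴ × 370 = 0.0111962 m
Δh = 0.14229 + 0.0111962 = 0.1534862 m ≈ 150 mm

150 mm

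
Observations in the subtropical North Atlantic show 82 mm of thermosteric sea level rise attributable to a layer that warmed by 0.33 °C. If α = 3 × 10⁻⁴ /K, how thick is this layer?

H = Δh/(αΔT) = 0.082 / (3×10⁻⁴ × 0.33) ≈ 828.3 m

H ≈ 828 m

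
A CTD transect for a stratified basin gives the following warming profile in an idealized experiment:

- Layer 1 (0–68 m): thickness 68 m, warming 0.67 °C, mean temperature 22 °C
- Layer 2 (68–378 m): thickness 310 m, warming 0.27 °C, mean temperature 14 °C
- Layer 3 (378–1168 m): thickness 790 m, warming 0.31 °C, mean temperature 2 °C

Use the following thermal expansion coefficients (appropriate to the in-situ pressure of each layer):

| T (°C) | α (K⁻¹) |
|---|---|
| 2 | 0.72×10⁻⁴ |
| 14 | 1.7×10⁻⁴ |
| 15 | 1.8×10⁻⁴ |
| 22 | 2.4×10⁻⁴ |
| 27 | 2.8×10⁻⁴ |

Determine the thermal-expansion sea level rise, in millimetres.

Layer 1 at 22 °C → α = 2.4×10⁻⁴ K⁻¹
Layer 2 at 14 °C → α = 1.7×10⁻⁴ K⁻¹
Layer 3 at 2 °C → α = 0.72×10⁻⁴ K⁻¹
Layer 1: 0.67 × 68 × 2.4×10⁻⁴ = 0.0109344 m
Layer 2: 0.27 × 310 × 1.7×10⁻⁴ = 0.014229 m
Layer 3: 0.31 × 0.72×10⁻⁴ × 790 = 0.0176328 m
Δh = 0.0109344 + 0.014229 + 0.0176328 = 0.0427962 m ≈ 42.8 mm

Δh ≈ 42.8 mm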